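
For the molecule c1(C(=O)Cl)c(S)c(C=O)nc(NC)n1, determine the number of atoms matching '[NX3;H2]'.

Check the 14 heavy atoms by environment: 2× n (aromatic, H0, X2) → no; 4× c (aromatic, H0, X3) → no; 1× C (H0, X3) → no; 2× O (H0, X1) → no; 1× Cl (H0, X1) → no; 1× C (H1, X3) → no; 1× N (H1, X3) → no; 1× C (H3, X4) → no; 1× S (H1, X2) → no.
No environment satisfies the query, so 0 matching atoms.

0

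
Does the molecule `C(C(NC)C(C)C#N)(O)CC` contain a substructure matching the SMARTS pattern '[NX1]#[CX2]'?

Yes

The pattern [NX1]#[CX2] describes a nitrogen triple-bonded to a two-connected carbon — a nitrile.
The molecule carries a nitrile (-C#N), whose atoms satisfy every constraint of the query, so the pattern matches.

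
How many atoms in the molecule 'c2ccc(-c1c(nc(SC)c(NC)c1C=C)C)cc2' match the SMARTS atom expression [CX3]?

2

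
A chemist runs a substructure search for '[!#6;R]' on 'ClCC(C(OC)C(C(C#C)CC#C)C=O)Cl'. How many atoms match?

0

The query [!#6;R] means: non-carbon atom that is part of a ring.
Check the 16 heavy atoms by environment: 12× C (acyclic) → no; 2× O (acyclic) → no; 2× Cl (acyclic) → no.
No environment satisfies the query, so 0 matching atoms.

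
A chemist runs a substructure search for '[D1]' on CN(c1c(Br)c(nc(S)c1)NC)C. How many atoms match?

5

The query [D1] means: atom with exactly one heavy-atom neighbour (degree 1).
Check the 13 heavy atoms by environment: 1× n (aromatic, D2) → no; 4× c (aromatic, D3) → no; 1× c (aromatic, D2) → no; 1× Br (D1) → match; 1× N (D3) → no; 3× C (D1) → match; 1× N (D2) → no; 1× S (D1) → match.
Summing the matching environments: 1 + 3 + 1 = 5 matching atoms.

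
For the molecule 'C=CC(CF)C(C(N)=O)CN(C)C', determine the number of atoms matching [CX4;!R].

6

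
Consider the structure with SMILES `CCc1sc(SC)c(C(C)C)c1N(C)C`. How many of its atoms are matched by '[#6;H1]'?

1

The query [#6;H1] means: any carbon bearing exactly one hydrogen.
Check the 15 heavy atoms by environment: 1× s (aromatic, H0) → no; 4× c (aromatic, H0) → no; 1× N (H0) → no; 6× C (H3) → no; 1× C (H1) → match; 1× S (H0) → no; 1× C (H2) → no.
That gives 1 matching atom.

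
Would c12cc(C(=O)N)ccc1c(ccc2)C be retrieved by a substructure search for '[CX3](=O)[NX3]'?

The pattern [CX3](=O)[NX3] describes a carbonyl carbon bonded to a trivalent nitrogen — an amide.
The molecule carries a primary amide (-C(=O)NH2), whose atoms satisfy every constraint of the query, so the pattern matches.

Yes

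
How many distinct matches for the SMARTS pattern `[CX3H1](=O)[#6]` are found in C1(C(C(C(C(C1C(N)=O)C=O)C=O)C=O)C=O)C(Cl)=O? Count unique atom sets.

4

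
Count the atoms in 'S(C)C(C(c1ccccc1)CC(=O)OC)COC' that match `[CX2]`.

0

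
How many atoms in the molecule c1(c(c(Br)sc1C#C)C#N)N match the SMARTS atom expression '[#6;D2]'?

2

Check the 11 heavy atoms by environment: 1× s (aromatic, D2) → no; 4× c (aromatic, D3) → no; 2× C (D2) → match; 1× C (D1) → no; 2× N (D1) → no; 1× Br (D1) → no.
That gives 2 matching atoms.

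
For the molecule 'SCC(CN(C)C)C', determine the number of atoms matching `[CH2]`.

The query [CH2] means: aliphatic carbon with exactly two hydrogens.
Check the 8 heavy atoms by environment: 2× C (H2) → match; 1× C (H1) → no; 3× C (H3) → no; 1× S (H1) → no; 1× N (H0) → no.
That gives 2 matching atoms.

2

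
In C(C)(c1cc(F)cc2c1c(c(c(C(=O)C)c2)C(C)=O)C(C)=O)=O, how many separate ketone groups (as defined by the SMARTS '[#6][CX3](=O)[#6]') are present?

4

[#6][CX3](=O)[#6] is the SMARTS for a ketone: a carbonyl carbon (no H) flanked by two carbons.
The molecule carries 4 separate instances of an acetyl/ketone group (-C(=O)CH3) meeting every constraint; each maps to a distinct set of atoms, giving 4 matches.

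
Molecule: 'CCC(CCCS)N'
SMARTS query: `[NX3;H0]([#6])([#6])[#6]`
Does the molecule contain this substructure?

The pattern [NX3;H0]([#6])([#6])[#6] describes a trivalent nitrogen with no H, bonded to three carbons — a tertiary amine.
The closest candidate here is a primary amino group (-NH2), but the nitrogen has H2, not H0 with three carbons. No other fragment satisfies the full query, so there is no match.

No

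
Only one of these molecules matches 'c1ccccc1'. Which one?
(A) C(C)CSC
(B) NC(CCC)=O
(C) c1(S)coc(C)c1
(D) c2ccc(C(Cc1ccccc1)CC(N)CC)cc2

c1ccccc1 describes six aromatic carbons in a ring (a benzene ring).
(A) has a methyl group (-CH3) but no six-membered all-carbon aromatic ring is present.
(B) has a methyl group (-CH3) but no six-membered all-carbon aromatic ring is present.
(C) has a methyl group (-CH3) but no six-membered all-carbon aromatic ring is present.
(D) contains a phenyl ring, which satisfies every atom and bond constraint.
So the answer is (D).

D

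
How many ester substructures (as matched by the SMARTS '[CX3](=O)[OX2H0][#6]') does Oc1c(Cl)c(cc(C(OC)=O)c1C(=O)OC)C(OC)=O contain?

3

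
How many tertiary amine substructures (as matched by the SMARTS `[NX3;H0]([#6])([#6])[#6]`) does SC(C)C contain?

0

[NX3;H0]([#6])([#6])[#6] is the SMARTS for a tertiary amine: a trivalent nitrogen with no H, bonded to three carbons.
No fragment in the molecule satisfies every constraint, giving 0 matches.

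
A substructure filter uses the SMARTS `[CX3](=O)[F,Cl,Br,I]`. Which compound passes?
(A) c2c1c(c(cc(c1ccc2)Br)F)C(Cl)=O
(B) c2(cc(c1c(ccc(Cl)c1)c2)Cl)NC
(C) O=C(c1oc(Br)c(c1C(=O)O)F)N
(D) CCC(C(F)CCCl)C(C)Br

[CX3](=O)[F,Cl,Br,I] describes a carbonyl carbon bonded to a halogen (an acyl halide).
(A) contains an acyl chloride (-C(=O)Cl), which satisfies every atom and bond constraint.
(B) has a chloro substituent but the Cl is not on a carbonyl carbon.
(C) has a carboxylic acid group (-C(=O)OH) but the carbonyl is bonded to -OH, not to a halogen.
(D) has a chloro substituent but the Cl is not on a carbonyl carbon.
So the answer is (A).

A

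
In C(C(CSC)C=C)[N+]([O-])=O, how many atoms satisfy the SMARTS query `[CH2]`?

The query [CH2] means: aliphatic carbon with exactly two hydrogens.
Check the 10 heavy atoms by environment: 3× C (H2) → match; 2× C (H1) → no; 1× N (charge +1, H0) → no; 1× O (charge -1, H0) → no; 1× O (H0) → no; 1× S (H0) → no; 1× C (H3) → no.
That gives 3 matching atoms.

3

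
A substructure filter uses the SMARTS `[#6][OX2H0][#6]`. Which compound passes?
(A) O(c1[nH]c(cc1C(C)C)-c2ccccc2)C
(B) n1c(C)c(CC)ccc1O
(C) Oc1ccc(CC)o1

A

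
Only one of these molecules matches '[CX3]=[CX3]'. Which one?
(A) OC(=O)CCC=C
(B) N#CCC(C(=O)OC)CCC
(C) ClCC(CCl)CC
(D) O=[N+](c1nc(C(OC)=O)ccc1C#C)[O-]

A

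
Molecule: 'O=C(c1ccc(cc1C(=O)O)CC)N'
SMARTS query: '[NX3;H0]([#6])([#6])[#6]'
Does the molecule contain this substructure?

No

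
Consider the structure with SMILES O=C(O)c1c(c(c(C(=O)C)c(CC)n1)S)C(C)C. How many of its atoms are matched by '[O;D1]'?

The query [O;D1] means: aliphatic oxygen bonded to exactly one heavy atom.
Check the 18 heavy atoms by environment: 1× n (aromatic, D2) → no; 5× c (aromatic, D3) → no; 3× C (D3) → no; 3× O (D1) → match; 4× C (D1) → no; 1× S (D1) → no; 1× C (D2) → no.
That gives 3 matching atoms.

3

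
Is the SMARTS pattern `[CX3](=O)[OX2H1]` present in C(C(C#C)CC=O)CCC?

The pattern [CX3](=O)[OX2H1] describes an sp2 carbon double-bonded to O and single-bonded to an -OH oxygen — a carboxylic acid.
The closest candidate here is an aldehyde (-CHO), but there is no singly-bonded oxygen on the carbonyl carbon. No other fragment satisfies the full query, so there is no match.

No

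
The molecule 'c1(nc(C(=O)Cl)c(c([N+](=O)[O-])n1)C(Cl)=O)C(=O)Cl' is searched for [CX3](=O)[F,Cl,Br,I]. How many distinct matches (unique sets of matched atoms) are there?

[CX3](=O)[F,Cl,Br,I] is the SMARTS for an acyl halide: a carbonyl carbon bonded to a halogen.
The molecule carries 3 separate instances of an acyl chloride (-C(=O)Cl) meeting every constraint; each maps to a distinct set of atoms, giving 3 matches.

3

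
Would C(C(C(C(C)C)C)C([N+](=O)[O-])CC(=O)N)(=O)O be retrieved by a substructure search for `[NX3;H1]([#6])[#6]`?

No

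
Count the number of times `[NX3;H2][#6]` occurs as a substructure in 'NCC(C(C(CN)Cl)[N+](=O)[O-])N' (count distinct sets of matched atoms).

[NX3;H2][#6] is the SMARTS for a primary amine: a trivalent nitrogen with two H attached to carbon.
The molecule carries 3 separate instances of a primary amino group (-NH2) meeting every constraint; each maps to a distinct set of atoms, giving 3 matches.

3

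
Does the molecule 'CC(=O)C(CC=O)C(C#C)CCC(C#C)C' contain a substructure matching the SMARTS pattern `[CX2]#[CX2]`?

Yes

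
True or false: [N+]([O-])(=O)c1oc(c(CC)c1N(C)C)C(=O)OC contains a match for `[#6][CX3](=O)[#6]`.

The pattern [#6][CX3](=O)[#6] describes a carbonyl carbon (no H) flanked by two carbons — a ketone.
The closest candidate here is a methyl-ester group (-C(=O)OCH3), but one neighbour of the carbonyl carbon is O, not C. No other fragment satisfies the full query, so there is no match.

False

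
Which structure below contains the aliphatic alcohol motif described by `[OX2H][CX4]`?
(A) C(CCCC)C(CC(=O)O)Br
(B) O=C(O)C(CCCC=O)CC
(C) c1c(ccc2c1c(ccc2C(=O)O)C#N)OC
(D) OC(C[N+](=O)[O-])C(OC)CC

[OX2H][CX4] describes a hydroxyl oxygen bound to an sp3 (X4) carbon (an aliphatic alcohol).
(A) has a carboxylic acid group (-C(=O)OH) but the -OH is on a CX3 carbonyl carbon, not a CX4 carbon.
(B) has a carboxylic acid group (-C(=O)OH) but the -OH is on a CX3 carbonyl carbon, not a CX4 carbon.
(C) has a carboxylic acid group (-C(=O)OH) but the -OH is on a CX3 carbonyl carbon, not a CX4 carbon.
(D) contains a hydroxyl group (-OH), which satisfies every atom and bond constraint.
So the answer is (D).

D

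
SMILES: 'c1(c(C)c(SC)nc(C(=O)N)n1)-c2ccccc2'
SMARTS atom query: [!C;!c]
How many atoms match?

5

Check the 18 heavy atoms by environment: 2× n (aromatic) → match; 10× c (aromatic) → no; 3× C → no; 1× O → match; 1× N → match; 1× S → match.
Summing the matching environments: 2 + 1 + 1 + 1 = 5 matching atoms.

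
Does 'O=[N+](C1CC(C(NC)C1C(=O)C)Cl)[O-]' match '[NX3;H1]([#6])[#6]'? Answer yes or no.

Yes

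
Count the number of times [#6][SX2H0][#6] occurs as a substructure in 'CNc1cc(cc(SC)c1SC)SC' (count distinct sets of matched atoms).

3

[#6][SX2H0][#6] is the SMARTS for a thioether: an aliphatic sulfur bridging two carbons with no H on the sulfur.
The molecule carries 3 separate instances of a methylthio ether (-SCH3) meeting every constraint; each maps to a distinct set of atoms, giving 3 matches.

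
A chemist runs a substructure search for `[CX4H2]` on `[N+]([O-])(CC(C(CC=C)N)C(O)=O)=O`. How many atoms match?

The query [CX4H2] means: sp3 carbon (X4) with exactly two hydrogens.
Check the 13 heavy atoms by environment: 2× C (H2, X4) → match; 2× C (H1, X4) → no; 1× C (H1, X3) → no; 1× C (H2, X3) → no; 1× N (H2, X3) → no; 1× C (H0, X3) → no; 2× O (H0, X1) → no; 1× O (H1, X2) → no; 1× N (charge +1, H0, X3) → no; 1× O (charge -1, H0, X1) → no.
That gives 2 matching atoms.

2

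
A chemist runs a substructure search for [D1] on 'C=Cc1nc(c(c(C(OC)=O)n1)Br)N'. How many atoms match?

The query [D1] means: atom with exactly one heavy-atom neighbour (degree 1).
Check the 14 heavy atoms by environment: 2× n (aromatic, D2) → no; 4× c (aromatic, D3) → no; 1× Br (D1) → match; 1× C (D3) → no; 1× O (D1) → match; 1× O (D2) → no; 2× C (D1) → match; 1× C (D2) → no; 1× N (D1) → match.
Summing the matching environments: 1 + 1 + 2 + 1 = 5 matching atoms.

5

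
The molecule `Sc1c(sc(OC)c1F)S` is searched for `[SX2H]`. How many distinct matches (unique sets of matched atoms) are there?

2

[SX2H] is the SMARTS for a thiol: an aliphatic sulfur with two connections, one being H.
The molecule carries 2 separate instances of a thiol (-SH) meeting every constraint; each maps to a distinct set of atoms, giving 2 matches.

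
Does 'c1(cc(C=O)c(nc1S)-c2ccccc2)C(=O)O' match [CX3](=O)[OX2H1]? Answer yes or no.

The pattern [CX3](=O)[OX2H1] describes an sp2 carbon double-bonded to O and single-bonded to an -OH oxygen — a carboxylic acid.
The molecule carries a carboxylic acid group (-C(=O)OH), whose atoms satisfy every constraint of the query, so the pattern matches.

Yes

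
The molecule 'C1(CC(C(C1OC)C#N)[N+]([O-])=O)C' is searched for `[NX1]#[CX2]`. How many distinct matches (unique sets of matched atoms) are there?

1

[NX1]#[CX2] is the SMARTS for a nitrile: a nitrogen triple-bonded to a two-connected carbon.
Exactly one fragment in the molecule meets all constraints, giving 1 match.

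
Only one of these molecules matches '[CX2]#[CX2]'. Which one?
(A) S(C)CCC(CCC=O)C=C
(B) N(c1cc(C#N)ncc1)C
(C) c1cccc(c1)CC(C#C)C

C

[CX2]#[CX2] describes a carbon-carbon triple bond (an alkyne).
(A) has a vinyl group (-CH=CH2) but the C=C is a double bond; both carbons are CX3, not CX2.
(B) has a nitrile (-C#N) but the triple bond is C#N, not C#C.
(C) contains an ethynyl group (-C#CH), which satisfies every atom and bond constraint.
So the answer is (C).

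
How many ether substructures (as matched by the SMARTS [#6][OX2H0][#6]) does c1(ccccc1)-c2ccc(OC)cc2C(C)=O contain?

1

[#6][OX2H0][#6] is the SMARTS for an ether: an aliphatic oxygen bridging two carbons with no H on the oxygen.
Exactly one fragment in the molecule meets all constraints, giving 1 match.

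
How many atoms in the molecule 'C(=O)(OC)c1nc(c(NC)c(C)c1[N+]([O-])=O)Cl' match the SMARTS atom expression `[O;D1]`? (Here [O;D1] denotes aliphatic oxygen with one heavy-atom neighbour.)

Check the 17 heavy atoms by environment: 1× n (aromatic, D2) → no; 5× c (aromatic, D3) → no; 1× N (charge +1, D3) → no; 1× O (charge -1, D1) → match; 2× O (D1) → match; 1× C (D3) → no; 1× O (D2) → no; 3× C (D1) → no; 1× Cl (D1) → no; 1× N (D2) → no.
Summing the matching environments: 1 + 2 = 3 matching atoms.

3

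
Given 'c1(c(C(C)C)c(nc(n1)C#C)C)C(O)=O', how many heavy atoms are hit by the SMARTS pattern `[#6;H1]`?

Check the 15 heavy atoms by environment: 2× n (aromatic, H0) → no; 4× c (aromatic, H0) → no; 2× C (H0) → no; 1× O (H0) → no; 1× O (H1) → no; 2× C (H1) → match; 3× C (H3) → no.
That gives 2 matching atoms.

2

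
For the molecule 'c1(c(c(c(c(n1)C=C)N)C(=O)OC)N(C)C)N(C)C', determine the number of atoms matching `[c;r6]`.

5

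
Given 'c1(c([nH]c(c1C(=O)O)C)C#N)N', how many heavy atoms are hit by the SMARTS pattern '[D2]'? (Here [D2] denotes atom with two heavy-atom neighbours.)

Check the 12 heavy atoms by environment: 1× n (aromatic, D2) → match; 4× c (aromatic, D3) → no; 1× C (D1) → no; 1× C (D3) → no; 2× O (D1) → no; 2× N (D1) → no; 1× C (D2) → match.
Summing the matching environments: 1 + 1 = 2 matching atoms.

2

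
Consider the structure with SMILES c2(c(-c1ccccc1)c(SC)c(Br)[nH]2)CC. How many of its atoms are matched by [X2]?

1

The query [X2] means: any atom with exactly two total connections (bonds + H).
Check the 16 heavy atoms by environment: 1× n (aromatic, X3) → no; 10× c (aromatic, X3) → no; 1× Br (X1) → no; 3× C (X4) → no; 1× S (X2) → match.
That gives 1 matching atom.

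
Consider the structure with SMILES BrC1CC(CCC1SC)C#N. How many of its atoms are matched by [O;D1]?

0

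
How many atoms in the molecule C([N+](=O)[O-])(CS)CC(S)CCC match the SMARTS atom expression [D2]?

The query [D2] means: atom with exactly two heavy-atom neighbours.
Check the 12 heavy atoms by environment: 4× C (D2) → match; 2× C (D3) → no; 1× C (D1) → no; 1× N (charge +1, D3) → no; 1× O (charge -1, D1) → no; 1× O (D1) → no; 2× S (D1) → no.
That gives 4 matching atoms.

4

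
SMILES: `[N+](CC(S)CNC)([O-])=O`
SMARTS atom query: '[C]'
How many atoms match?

The query [C] means: uppercase C matches aliphatic (non-aromatic) carbon only.
Check the 9 heavy atoms by environment: 4× C → match; 1× S → no; 1× N → no; 1× N (charge +1) → no; 1× O (charge -1) → no; 1× O → no.
That gives 4 matching atoms.

4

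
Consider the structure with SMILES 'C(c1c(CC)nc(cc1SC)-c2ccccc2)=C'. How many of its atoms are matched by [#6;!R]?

5

Check the 18 heavy atoms by environment: 1× n (aromatic, in 6-ring) → no; 11× c (aromatic, in 6-ring) → no; 1× S (acyclic) → no; 5× C (acyclic) → match.
That gives 5 matching atoms.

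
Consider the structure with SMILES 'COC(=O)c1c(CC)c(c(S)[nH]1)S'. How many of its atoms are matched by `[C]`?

The query [C] means: uppercase C matches aliphatic (non-aromatic) carbon only.
Check the 13 heavy atoms by environment: 1× n (aromatic) → no; 4× c (aromatic) → no; 2× S → no; 4× C → match; 2× O → no.
That gives 4 matching atoms.

4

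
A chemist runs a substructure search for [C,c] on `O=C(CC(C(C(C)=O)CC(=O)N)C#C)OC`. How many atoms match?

11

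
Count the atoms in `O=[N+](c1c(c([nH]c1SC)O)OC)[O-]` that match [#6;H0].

4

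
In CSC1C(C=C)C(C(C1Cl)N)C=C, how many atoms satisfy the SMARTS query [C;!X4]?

4

Check the 13 heavy atoms by environment: 6× C (X4) → no; 1× N (X3) → no; 1× S (X2) → no; 1× Cl (X1) → no; 4× C (X3) → match.
That gives 4 matching atoms.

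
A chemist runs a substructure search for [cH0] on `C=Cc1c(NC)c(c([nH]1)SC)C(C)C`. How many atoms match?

Check the 14 heavy atoms by environment: 1× n (aromatic, H1) → no; 4× c (aromatic, H0) → match; 1× N (H1) → no; 4× C (H3) → no; 2× C (H1) → no; 1× S (H0) → no; 1× C (H2) → no.
That gives 4 matching atoms.

4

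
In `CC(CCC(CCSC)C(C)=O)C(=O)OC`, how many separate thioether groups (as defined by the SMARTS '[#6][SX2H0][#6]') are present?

1

[#6][SX2H0][#6] is the SMARTS for a thioether: an aliphatic sulfur bridging two carbons with no H on the sulfur.
Exactly one fragment in the molecule meets all constraints, giving 1 match.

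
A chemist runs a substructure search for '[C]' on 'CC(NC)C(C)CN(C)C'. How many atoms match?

8

The query [C] means: uppercase C matches aliphatic (non-aromatic) carbon only.
Check the 10 heavy atoms by environment: 8× C → match; 2× N → no.
That gives 8 matching atoms.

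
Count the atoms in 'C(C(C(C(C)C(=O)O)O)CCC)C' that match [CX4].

9

Check the 13 heavy atoms by environment: 9× C (X4) → match; 2× O (X2) → no; 1× C (X3) → no; 1× O (X1) → no.
That gives 9 matching atoms.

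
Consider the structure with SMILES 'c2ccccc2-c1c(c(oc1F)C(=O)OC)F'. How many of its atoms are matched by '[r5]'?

The query [r5] means: r5 matches atoms in a five-membered ring.
Check the 17 heavy atoms by environment: 1× o (aromatic, in 5-ring) → match; 4× c (aromatic, in 5-ring) → match; 2× F (acyclic) → no; 6× c (aromatic, in 6-ring) → no; 2× C (acyclic) → no; 2× O (acyclic) → no.
Summing the matching environments: 1 + 4 = 5 matching atoms.

5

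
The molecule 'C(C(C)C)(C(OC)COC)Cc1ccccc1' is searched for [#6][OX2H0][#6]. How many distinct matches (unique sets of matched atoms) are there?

2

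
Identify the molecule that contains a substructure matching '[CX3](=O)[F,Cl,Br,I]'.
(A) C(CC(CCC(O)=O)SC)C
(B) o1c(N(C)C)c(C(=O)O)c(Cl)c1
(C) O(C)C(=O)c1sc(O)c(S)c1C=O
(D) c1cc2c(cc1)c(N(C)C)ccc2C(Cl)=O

[CX3](=O)[F,Cl,Br,I] describes a carbonyl carbon bonded to a halogen (an acyl halide).
(A) has a carboxylic acid group (-C(=O)OH) but the carbonyl is bonded to -OH, not to a halogen.
(B) has a chloro substituent but the Cl is not on a carbonyl carbon.
(C) has a methyl-ester group (-C(=O)OCH3) but the carbonyl is bonded to -O-C, not to a halogen.
(D) contains an acyl chloride (-C(=O)Cl), which satisfies every atom and bond constraint.
So the answer is (D).

D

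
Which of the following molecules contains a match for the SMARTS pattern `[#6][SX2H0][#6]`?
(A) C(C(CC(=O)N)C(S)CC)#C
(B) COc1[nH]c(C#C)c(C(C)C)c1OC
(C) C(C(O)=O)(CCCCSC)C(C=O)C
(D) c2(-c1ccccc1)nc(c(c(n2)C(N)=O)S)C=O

C

[#6][SX2H0][#6] describes an aliphatic sulfur bridging two carbons with no H on the sulfur (a thioether).
(A) has a thiol (-SH) but the sulfur has H1, not H0 bridging two carbons.
(B) has a methoxy ether (-OCH3) but the bridging atom is O, not S.
(C) contains a methylthio ether (-SCH3), which satisfies every atom and bond constraint.
(D) has a thiol (-SH) but the sulfur has H1, not H0 bridging two carbons.
So the answer is (C).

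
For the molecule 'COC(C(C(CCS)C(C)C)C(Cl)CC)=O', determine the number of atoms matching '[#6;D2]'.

The query [#6;D2] means: any carbon bonded to exactly two heavy atoms.
Check the 16 heavy atoms by environment: 3× C (D2) → match; 5× C (D3) → no; 4× C (D1) → no; 1× O (D1) → no; 1× O (D2) → no; 1× Cl (D1) → no; 1× S (D1) → no.
That gives 3 matching atoms.

3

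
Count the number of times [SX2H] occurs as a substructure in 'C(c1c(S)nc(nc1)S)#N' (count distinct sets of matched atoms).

[SX2H] is the SMARTS for a thiol: an aliphatic sulfur with two connections, one being H.
The molecule carries 2 separate instances of a thiol (-SH) meeting every constraint; each maps to a distinct set of atoms, giving 2 matches.

2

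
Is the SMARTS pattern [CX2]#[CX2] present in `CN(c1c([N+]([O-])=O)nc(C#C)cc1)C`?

Yes

The pattern [CX2]#[CX2] describes a carbon-carbon triple bond — an alkyne.
The molecule carries an ethynyl group (-C#CH), whose atoms satisfy every constraint of the query, so the pattern matches.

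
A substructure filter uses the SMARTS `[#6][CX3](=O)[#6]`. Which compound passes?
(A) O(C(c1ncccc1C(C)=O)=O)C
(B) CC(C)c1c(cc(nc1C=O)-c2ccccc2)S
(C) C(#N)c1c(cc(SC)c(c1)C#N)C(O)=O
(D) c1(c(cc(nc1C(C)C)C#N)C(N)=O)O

[#6][CX3](=O)[#6] describes a carbonyl carbon (no H) flanked by two carbons (a ketone).
(A) contains an acetyl/ketone group (-C(=O)CH3), which satisfies every atom and bond constraint.
(B) has an aldehyde (-CHO) but the carbonyl carbon has H1, so it is not flanked by two carbons.
(C) has a carboxylic acid group (-C(=O)OH) but one neighbour of the carbonyl carbon is O, not C.
(D) has a primary amide (-C(=O)NH2) but one neighbour of the carbonyl carbon is N, not C.
So the answer is (A).

A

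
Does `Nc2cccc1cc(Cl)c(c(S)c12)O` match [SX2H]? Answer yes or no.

Yes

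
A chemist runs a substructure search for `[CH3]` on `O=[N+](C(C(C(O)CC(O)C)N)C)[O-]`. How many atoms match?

2

The query [CH3] means: aliphatic carbon with exactly three hydrogens.
Check the 13 heavy atoms by environment: 2× C (H3) → match; 4× C (H1) → no; 1× C (H2) → no; 2× O (H1) → no; 1× N (charge +1, H0) → no; 1× O (charge -1, H0) → no; 1× O (H0) → no; 1× N (H2) → no.
That gives 2 matching atoms.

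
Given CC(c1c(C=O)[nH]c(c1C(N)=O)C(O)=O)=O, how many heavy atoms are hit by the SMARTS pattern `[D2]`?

2

The query [D2] means: atom with exactly two heavy-atom neighbours.
Check the 16 heavy atoms by environment: 1× n (aromatic, D2) → match; 4× c (aromatic, D3) → no; 1× C (D2) → match; 5× O (D1) → no; 3× C (D3) → no; 1× C (D1) → no; 1× N (D1) → no.
Summing the matching environments: 1 + 1 = 2 matching atoms.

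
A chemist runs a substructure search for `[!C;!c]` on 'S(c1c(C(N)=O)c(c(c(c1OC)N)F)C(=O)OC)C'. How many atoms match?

8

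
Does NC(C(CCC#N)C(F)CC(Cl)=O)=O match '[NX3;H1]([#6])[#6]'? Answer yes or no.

No

The pattern [NX3;H1]([#6])[#6] describes a trivalent nitrogen with one H, bonded to two carbons — a secondary amine.
The closest candidate here is a primary amide (-C(=O)NH2), but the -C(=O)NH2 nitrogen has H2, not H1. No other fragment satisfies the full query, so there is no match.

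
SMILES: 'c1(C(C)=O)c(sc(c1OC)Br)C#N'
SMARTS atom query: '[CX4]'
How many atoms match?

The query [CX4] means: C with X4: aliphatic carbon with exactly 4 total connections (bonds + H).
Check the 13 heavy atoms by environment: 1× s (aromatic, X2) → no; 4× c (aromatic, X3) → no; 1× Br (X1) → no; 1× C (X2) → no; 1× N (X1) → no; 1× C (X3) → no; 1× O (X1) → no; 2× C (X4) → match; 1× O (X2) → no.
That gives 2 matching atoms.

2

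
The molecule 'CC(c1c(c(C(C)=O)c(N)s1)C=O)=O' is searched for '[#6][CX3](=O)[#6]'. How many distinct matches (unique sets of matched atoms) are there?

2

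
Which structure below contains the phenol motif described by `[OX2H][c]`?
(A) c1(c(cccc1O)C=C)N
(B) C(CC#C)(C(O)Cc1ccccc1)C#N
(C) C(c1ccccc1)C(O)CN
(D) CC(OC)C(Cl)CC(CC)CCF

A

[OX2H][c] describes a hydroxyl oxygen attached to an aromatic carbon (a phenol).
(A) contains a hydroxyl group (-OH), which satisfies every atom and bond constraint.
(B) has a hydroxyl group (-OH) but the -OH is on an aliphatic carbon, not an aromatic c.
(C) has a hydroxyl group (-OH) but the -OH is on an aliphatic carbon, not an aromatic c.
(D) has a methoxy ether (-OCH3) but the oxygen has H0, not H1.
So the answer is (A).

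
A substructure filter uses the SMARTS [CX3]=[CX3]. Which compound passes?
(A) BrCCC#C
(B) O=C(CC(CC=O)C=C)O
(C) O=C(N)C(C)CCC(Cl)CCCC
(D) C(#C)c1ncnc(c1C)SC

B

[CX3]=[CX3] describes a non-aromatic C=C double bond between two sp2 carbons (an alkene).
(A) has an ethynyl group (-C#CH) but the C-C bond is a triple bond, not a double bond.
(B) contains a vinyl group (-CH=CH2), which satisfies every atom and bond constraint.
(C) has an ethyl group (-CH2CH3) but its C-C bond is a single bond between CX4 carbons, not CX3=CX3.
(D) has an ethynyl group (-C#CH) but the C-C bond is a triple bond, not a double bond.
So the answer is (B).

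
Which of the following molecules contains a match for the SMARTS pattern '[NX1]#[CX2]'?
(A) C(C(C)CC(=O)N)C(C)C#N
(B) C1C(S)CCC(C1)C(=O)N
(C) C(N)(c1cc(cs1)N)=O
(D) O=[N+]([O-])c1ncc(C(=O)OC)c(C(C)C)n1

[NX1]#[CX2] describes a nitrogen triple-bonded to a two-connected carbon (a nitrile).
(A) contains a nitrile (-C#N), which satisfies every atom and bond constraint.
(B) has a primary amide (-C(=O)NH2) but the nitrogen is NX3, not NX1.
(C) has a primary amino group (-NH2) but the nitrogen is NX3 (three connections), not NX1 triple-bonded.
(D) has a nitro group (-[N+](=O)[O-]) but there is no C#N triple bond.
So the answer is (A).

A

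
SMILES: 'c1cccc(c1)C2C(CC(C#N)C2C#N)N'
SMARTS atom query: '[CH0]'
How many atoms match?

The query [CH0] means: aliphatic carbon with no attached hydrogen.
Check the 16 heavy atoms by environment: 4× C (H1) → no; 1× C (H2) → no; 2× C (H0) → match; 2× N (H0) → no; 1× N (H2) → no; 1× c (aromatic, H0) → no; 5× c (aromatic, H1) → no.
That gives 2 matching atoms.

2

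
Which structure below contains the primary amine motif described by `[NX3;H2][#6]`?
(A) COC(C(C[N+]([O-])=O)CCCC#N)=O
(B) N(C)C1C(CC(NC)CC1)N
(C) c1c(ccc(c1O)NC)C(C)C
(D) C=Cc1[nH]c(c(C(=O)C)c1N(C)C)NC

[NX3;H2][#6] describes a trivalent nitrogen with two H attached to carbon (a primary amine).
(A) has a nitrile (-C#N) but the nitrogen is NX1 (triple-bonded), not NX3 with two H.
(B) contains a primary amino group (-NH2), which satisfies every atom and bond constraint.
(C) has an N-methylamino group (-NHCH3) but the nitrogen bears two carbons and only one H (H1), not H2.
(D) has an N-methylamino group (-NHCH3) but the nitrogen bears two carbons and only one H (H1), not H2.
So the answer is (B).

B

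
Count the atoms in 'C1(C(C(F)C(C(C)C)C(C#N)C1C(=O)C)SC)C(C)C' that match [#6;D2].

1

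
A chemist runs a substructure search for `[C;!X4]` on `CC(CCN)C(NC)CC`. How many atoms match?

The query [C;!X4] means: aliphatic carbon that does not have four total connections.
Check the 10 heavy atoms by environment: 8× C (X4) → no; 2× N (X3) → no.
No environment satisfies the query, so 0 matching atoms.

0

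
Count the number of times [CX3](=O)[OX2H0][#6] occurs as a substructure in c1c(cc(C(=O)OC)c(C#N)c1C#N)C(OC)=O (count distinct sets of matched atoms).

[CX3](=O)[OX2H0][#6] is the SMARTS for an ester: a carbonyl carbon bonded to an oxygen that is itself bonded to carbon (no H on that O).
The molecule carries 2 separate instances of a methyl-ester group (-C(=O)OCH3) meeting every constraint; each maps to a distinct set of atoms, giving 2 matches.

2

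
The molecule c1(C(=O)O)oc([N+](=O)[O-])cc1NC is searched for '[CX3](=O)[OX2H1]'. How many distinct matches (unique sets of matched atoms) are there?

[CX3](=O)[OX2H1] is the SMARTS for a carboxylic acid: an sp2 carbon double-bonded to O and single-bonded to an -OH oxygen.
Exactly one fragment in the molecule meets all constraints, giving 1 match.

1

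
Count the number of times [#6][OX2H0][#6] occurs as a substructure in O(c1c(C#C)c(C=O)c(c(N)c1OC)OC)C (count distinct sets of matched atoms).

3

[#6][OX2H0][#6] is the SMARTS for an ether: an aliphatic oxygen bridging two carbons with no H on the oxygen.
The molecule carries 3 separate instances of a methoxy ether (-OCH3) meeting every constraint; each maps to a distinct set of atoms, giving 3 matches.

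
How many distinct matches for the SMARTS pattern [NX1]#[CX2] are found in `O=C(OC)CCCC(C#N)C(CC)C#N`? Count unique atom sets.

[NX1]#[CX2] is the SMARTS for a nitrile: a nitrogen triple-bonded to a two-connected carbon.
The molecule carries 2 separate instances of a nitrile (-C#N) meeting every constraint; each maps to a distinct set of atoms, giving 2 matches.

2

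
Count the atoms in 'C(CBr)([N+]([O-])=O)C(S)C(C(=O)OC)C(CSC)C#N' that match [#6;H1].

The query [#6;H1] means: any carbon bearing exactly one hydrogen.
Check the 19 heavy atoms by environment: 2× C (H2) → no; 4× C (H1) → match; 1× S (H1) → no; 2× C (H0) → no; 3× O (H0) → no; 2× C (H3) → no; 1× N (charge +1, H0) → no; 1× O (charge -1, H0) → no; 1× N (H0) → no; 1× Br (H0) → no; 1× S (H0) → no.
That gives 4 matching atoms.

4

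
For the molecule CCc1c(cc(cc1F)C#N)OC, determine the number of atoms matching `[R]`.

The query [R] means: R matches any atom that is part of a ring.
Check the 13 heavy atoms by environment: 6× c (aromatic, in 6-ring) → match; 1× O (acyclic) → no; 4× C (acyclic) → no; 1× F (acyclic) → no; 1× N (acyclic) → no.
That gives 6 matching atoms.

6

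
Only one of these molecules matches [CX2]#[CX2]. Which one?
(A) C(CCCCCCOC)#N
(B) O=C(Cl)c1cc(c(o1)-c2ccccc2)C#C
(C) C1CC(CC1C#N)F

[CX2]#[CX2] describes a carbon-carbon triple bond (an alkyne).
(A) has a nitrile (-C#N) but the triple bond is C#N, not C#C.
(B) contains an ethynyl group (-C#CH), which satisfies every atom and bond constraint.
(C) has a nitrile (-C#N) but the triple bond is C#N, not C#C.
So the answer is (B).

B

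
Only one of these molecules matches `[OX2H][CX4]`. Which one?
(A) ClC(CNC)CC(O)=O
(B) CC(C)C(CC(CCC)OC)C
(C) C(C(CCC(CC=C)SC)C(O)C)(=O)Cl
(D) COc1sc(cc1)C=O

[OX2H][CX4] describes a hydroxyl oxygen bound to an sp3 (X4) carbon (an aliphatic alcohol).
(A) has a carboxylic acid group (-C(=O)OH) but the -OH is on a CX3 carbonyl carbon, not a CX4 carbon.
(B) has a methoxy ether (-OCH3) but the oxygen has H0 (ether), not H1.
(C) contains a hydroxyl group (-OH), which satisfies every atom and bond constraint.
(D) has a methoxy ether (-OCH3) but the oxygen has H0 (ether), not H1.
So the answer is (C).

C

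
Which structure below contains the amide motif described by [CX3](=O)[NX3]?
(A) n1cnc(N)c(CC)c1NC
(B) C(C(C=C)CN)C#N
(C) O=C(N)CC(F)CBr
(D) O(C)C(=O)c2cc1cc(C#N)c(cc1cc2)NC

C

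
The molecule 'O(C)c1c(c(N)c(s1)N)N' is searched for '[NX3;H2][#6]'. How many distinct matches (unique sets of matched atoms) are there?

3

[NX3;H2][#6] is the SMARTS for a primary amine: a trivalent nitrogen with two H attached to carbon.
The molecule carries 3 separate instances of a primary amino group (-NH2) meeting every constraint; each maps to a distinct set of atoms, giving 3 matches.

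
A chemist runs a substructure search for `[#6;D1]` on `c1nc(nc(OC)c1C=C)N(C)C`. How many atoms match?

4

The query [#6;D1] means: carbon bonded to exactly one heavy atom.
Check the 13 heavy atoms by environment: 2× n (aromatic, D2) → no; 3× c (aromatic, D3) → no; 1× c (aromatic, D2) → no; 1× O (D2) → no; 4× C (D1) → match; 1× N (D3) → no; 1× C (D2) → no.
That gives 4 matching atoms.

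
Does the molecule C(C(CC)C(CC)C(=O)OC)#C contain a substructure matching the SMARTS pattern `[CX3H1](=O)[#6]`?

No

The pattern [CX3H1](=O)[#6] describes an sp2 carbon with one H, double-bonded to O and single-bonded to carbon — an aldehyde.
The closest candidate here is a methyl-ester group (-C(=O)OCH3), but the carbonyl carbon has H0, not H1. No other fragment satisfies the full query, so there is no match.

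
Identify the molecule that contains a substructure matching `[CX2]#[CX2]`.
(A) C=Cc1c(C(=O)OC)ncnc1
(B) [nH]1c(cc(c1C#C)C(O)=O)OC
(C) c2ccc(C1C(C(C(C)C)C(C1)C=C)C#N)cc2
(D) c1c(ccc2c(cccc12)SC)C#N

B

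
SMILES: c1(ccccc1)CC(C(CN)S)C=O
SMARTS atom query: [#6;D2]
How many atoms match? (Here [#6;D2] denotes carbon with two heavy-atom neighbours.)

The query [#6;D2] means: any carbon bonded to exactly two heavy atoms.
Check the 14 heavy atoms by environment: 3× C (D2) → match; 2× C (D3) → no; 1× c (aromatic, D3) → no; 5× c (aromatic, D2) → match; 1× S (D1) → no; 1× O (D1) → no; 1× N (D1) → no.
Summing the matching environments: 3 + 5 = 8 matching atoms.

8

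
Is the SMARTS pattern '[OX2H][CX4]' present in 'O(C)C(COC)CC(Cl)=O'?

No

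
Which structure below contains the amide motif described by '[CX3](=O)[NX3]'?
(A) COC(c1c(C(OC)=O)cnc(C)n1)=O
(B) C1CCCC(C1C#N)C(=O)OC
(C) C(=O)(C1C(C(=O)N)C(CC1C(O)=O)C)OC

[CX3](=O)[NX3] describes a carbonyl carbon bonded to a trivalent nitrogen (an amide).
(A) has a methyl-ester group (-C(=O)OCH3) but the carbonyl is bonded to O, not to an NX3 nitrogen.
(B) has a nitrile (-C#N) but the nitrile N is NX1 (triple-bonded), not NX3.
(C) contains a primary amide (-C(=O)NH2), which satisfies every atom and bond constraint.
So the answer is (C).

C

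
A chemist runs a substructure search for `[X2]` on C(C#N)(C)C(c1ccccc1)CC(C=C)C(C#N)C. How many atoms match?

2

Check the 19 heavy atoms by environment: 7× C (X4) → no; 2× C (X2) → match; 2× N (X1) → no; 6× c (aromatic, X3) → no; 2× C (X3) → no.
That gives 2 matching atoms.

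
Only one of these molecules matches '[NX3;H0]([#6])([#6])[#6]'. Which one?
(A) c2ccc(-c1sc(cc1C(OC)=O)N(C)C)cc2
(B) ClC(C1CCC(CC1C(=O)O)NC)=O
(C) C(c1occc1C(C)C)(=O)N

A

[NX3;H0]([#6])([#6])[#6] describes a trivalent nitrogen with no H, bonded to three carbons (a tertiary amine).
(A) contains a dimethylamino group (-N(CH3)2), which satisfies every atom and bond constraint.
(B) has an N-methylamino group (-NHCH3) but the nitrogen still has one H (H1), not H0.
(C) has a primary amide (-C(=O)NH2) but the amide nitrogen has H2 and only one carbon neighbour.
So the answer is (A).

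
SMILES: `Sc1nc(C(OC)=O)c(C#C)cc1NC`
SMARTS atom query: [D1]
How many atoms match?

5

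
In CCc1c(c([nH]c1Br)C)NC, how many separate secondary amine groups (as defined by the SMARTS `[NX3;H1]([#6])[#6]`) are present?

1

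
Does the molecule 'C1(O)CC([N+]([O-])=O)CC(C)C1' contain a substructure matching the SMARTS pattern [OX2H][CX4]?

Yes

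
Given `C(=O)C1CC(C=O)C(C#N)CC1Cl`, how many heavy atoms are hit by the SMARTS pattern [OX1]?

2

The query [OX1] means: aliphatic oxygen with one total connection — typically a carbonyl =O or an oxide.
Check the 13 heavy atoms by environment: 6× C (X4) → no; 2× C (X3) → no; 2× O (X1) → match; 1× C (X2) → no; 1× N (X1) → no; 1× Cl (X1) → no.
That gives 2 matching atoms.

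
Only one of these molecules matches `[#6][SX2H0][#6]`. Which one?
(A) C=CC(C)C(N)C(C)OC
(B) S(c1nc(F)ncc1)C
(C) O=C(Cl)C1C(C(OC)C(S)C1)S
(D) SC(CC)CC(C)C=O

[#6][SX2H0][#6] describes an aliphatic sulfur bridging two carbons with no H on the sulfur (a thioether).
(A) has a methoxy ether (-OCH3) but the bridging atom is O, not S.
(B) contains a methylthio ether (-SCH3), which satisfies every atom and bond constraint.
(C) has a methoxy ether (-OCH3) but the bridging atom is O, not S.
(D) has a thiol (-SH) but the sulfur has H1, not H0 bridging two carbons.
So the answer is (B).

B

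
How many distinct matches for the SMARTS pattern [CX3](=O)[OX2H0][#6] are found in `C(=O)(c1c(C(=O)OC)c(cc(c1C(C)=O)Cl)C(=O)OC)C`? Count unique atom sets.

[CX3](=O)[OX2H0][#6] is the SMARTS for an ester: a carbonyl carbon bonded to an oxygen that is itself bonded to carbon (no H on that O).
The molecule carries 2 separate instances of a methyl-ester group (-C(=O)OCH3) meeting every constraint; each maps to a distinct set of atoms, giving 2 matches.

2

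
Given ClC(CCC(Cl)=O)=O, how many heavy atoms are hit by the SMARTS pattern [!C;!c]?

4

The query [!C;!c] means: neither aliphatic nor aromatic carbon — same as [!#6].
Check the 8 heavy atoms by environment: 4× C → no; 2× O → match; 2× Cl → match.
Summing the matching environments: 2 + 2 = 4 matching atoms.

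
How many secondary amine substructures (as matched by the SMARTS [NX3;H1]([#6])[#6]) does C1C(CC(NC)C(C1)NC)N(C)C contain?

2

[NX3;H1]([#6])[#6] is the SMARTS for a secondary amine: a trivalent nitrogen with one H, bonded to two carbons.
The molecule carries 2 separate instances of an N-methylamino group (-NHCH3) meeting every constraint; each maps to a distinct set of atoms, giving 2 matches.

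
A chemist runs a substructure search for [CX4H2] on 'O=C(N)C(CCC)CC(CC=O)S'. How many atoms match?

Check the 13 heavy atoms by environment: 1× C (H3, X4) → no; 4× C (H2, X4) → match; 2× C (H1, X4) → no; 1× S (H1, X2) → no; 1× C (H1, X3) → no; 2× O (H0, X1) → no; 1× C (H0, X3) → no; 1× N (H2, X3) → no.
That gives 4 matching atoms.

4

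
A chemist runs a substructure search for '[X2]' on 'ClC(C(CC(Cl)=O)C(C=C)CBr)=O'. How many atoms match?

0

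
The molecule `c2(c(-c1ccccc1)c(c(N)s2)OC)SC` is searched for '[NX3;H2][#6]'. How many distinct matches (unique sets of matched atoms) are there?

1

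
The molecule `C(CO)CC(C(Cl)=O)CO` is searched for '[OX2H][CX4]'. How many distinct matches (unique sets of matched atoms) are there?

[OX2H][CX4] is the SMARTS for an aliphatic alcohol: a hydroxyl oxygen bound to an sp3 (X4) carbon.
The molecule carries 2 separate instances of a hydroxyl group (-OH) meeting every constraint; each maps to a distinct set of atoms, giving 2 matches.

2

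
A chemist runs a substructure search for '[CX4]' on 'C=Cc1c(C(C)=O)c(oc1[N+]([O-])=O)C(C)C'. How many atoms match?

Check the 16 heavy atoms by environment: 1× o (aromatic, X2) → no; 4× c (aromatic, X3) → no; 3× C (X3) → no; 4× C (X4) → match; 2× O (X1) → no; 1× N (charge +1, X3) → no; 1× O (charge -1, X1) → no.
That gives 4 matching atoms.

4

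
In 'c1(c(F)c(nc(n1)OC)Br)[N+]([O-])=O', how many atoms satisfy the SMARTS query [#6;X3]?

4

The query [#6;X3] means: any carbon (aromatic or not) with three total connections.
Check the 13 heavy atoms by environment: 2× n (aromatic, X2) → no; 4× c (aromatic, X3) → match; 1× O (X2) → no; 1× C (X4) → no; 1× N (charge +1, X3) → no; 1× O (charge -1, X1) → no; 1× O (X1) → no; 1× F (X1) → no; 1× Br (X1) → no.
That gives 4 matching atoms.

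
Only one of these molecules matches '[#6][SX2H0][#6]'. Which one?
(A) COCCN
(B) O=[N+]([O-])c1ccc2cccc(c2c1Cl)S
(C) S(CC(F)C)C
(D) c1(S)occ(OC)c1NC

[#6][SX2H0][#6] describes an aliphatic sulfur bridging two carbons with no H on the sulfur (a thioether).
(A) has a methoxy ether (-OCH3) but the bridging atom is O, not S.
(B) has a thiol (-SH) but the sulfur has H1, not H0 bridging two carbons.
(C) contains a methylthio ether (-SCH3), which satisfies every atom and bond constraint.
(D) has a thiol (-SH) but the sulfur has H1, not H0 bridging two carbons.
So the answer is (C).

C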